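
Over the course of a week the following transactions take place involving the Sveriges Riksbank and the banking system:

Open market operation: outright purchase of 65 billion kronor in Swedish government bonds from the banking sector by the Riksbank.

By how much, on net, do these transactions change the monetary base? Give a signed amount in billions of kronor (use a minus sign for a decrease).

OMO purchase (from banks) 65 billion kronor: Riksbank balance sheet expands → +65B.

+65 billion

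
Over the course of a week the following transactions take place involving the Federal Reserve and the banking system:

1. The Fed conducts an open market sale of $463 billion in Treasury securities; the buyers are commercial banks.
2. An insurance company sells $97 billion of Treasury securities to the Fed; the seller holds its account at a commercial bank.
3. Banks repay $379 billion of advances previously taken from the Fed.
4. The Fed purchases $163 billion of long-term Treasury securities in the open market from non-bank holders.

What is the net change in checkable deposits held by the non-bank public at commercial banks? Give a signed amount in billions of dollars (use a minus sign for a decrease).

OMO sale (to banks) $463 billion: the counterparty is a bank, so public deposits are unchanged → 0.
Asset purchase (from non-banks) $97 billion: non-bank counterparties' bank balances rise → +$97B.
Discount-window repayment $379 billion: the counterparty is a bank, so public deposits are unchanged → 0.
Asset purchase (from non-banks) $163 billion: non-bank counterparties' bank balances rise → +$163B.
Net: 0 + 97 + 0 + 163 = +$260 billion.

+$260 billion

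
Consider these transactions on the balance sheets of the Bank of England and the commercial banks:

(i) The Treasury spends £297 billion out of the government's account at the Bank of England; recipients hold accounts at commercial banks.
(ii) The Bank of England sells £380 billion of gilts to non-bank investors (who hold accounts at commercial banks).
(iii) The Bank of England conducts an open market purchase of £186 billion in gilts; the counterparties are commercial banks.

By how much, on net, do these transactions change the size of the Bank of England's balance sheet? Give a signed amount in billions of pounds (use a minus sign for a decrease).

-£194 billion

Bank of England balance sheet:
  Assets:      Securities −£194B
  Liabilities: Bank reserves +£103B, Government deposits −£297B
Change in total Bank of England assets = -£194 billion.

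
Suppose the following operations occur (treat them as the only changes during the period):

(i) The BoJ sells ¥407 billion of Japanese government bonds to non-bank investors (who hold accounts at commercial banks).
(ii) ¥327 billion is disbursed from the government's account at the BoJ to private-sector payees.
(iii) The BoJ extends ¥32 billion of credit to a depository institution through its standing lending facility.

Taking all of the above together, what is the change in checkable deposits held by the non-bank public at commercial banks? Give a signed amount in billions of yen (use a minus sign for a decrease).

-¥80 billion

BoJ balance sheet:
  Assets:      Securities −¥407B, Loans to banks +¥32B
  Liabilities: Bank reserves −¥48B, Government deposits −¥327B
Commercial banking system:
  Assets:      Reserves at CB −¥48B
  Liabilities: Checkable deposits −¥80B, Borrowings from CB +¥32B
So the change in checkable deposits held by the non-bank public at commercial banks is -¥80 billion.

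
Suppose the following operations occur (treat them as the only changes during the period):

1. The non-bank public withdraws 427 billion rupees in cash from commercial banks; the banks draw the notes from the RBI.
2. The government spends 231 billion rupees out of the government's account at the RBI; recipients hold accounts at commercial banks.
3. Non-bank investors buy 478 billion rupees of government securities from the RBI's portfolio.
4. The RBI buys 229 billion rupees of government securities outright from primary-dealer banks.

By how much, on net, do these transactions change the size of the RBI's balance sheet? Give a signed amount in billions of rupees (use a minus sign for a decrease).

RBI balance sheet:
  Assets:      Securities −249B
  Liabilities: Bank reserves −445B, Currency in circulation +427B, Government deposits −231B
Commercial banking system:
  Assets:      Reserves at CB −445B, Securities −229B
  Liabilities: Checkable deposits −674B
Change in total RBI assets = -249 billion.

-249 billion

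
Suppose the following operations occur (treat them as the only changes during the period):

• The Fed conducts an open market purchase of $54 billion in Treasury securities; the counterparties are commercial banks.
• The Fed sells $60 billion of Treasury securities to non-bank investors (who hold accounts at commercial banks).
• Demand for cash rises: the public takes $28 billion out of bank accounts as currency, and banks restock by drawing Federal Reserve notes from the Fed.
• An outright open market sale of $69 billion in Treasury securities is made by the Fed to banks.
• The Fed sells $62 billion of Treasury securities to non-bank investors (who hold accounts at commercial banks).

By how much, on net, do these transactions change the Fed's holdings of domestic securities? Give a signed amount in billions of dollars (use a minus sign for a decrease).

OMO purchase (from banks) $54 billion: securities added to the Fed's portfolio → +$54B.
Asset sale (to non-banks) $60 billion: securities removed from the Fed's portfolio → −$60B.
Currency withdrawal $28 billion: the Fed's securities portfolio is untouched → 0.
OMO sale (to banks) $69 billion: securities removed from the Fed's portfolio → −$69B.
Asset sale (to non-banks) $62 billion: securities removed from the Fed's portfolio → −$62B.
Net: 54 − 60 + 0 − 69 − 62 = -$137 billion.

-$137 billion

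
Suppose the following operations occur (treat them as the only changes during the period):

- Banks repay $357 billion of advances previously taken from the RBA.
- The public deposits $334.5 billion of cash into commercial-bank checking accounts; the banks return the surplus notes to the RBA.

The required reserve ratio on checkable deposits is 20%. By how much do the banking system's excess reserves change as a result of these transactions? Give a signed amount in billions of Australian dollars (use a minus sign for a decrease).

Discount-window repayment $357 billion: reserves −$357B, deposits 0.
Currency deposit $334.5 billion: reserves +$334.5B, deposits +$334.5B.
Totals: Δreserves = −$22.5B, Δdeposits = +$334.5B.
Δrequired reserves = 20% × +$334.5B = +$66.9B.
Δexcess reserves = Δreserves − Δrequired = −$22.5B − (+$66.9B) = -$89.4 billion.

-$89.4 billion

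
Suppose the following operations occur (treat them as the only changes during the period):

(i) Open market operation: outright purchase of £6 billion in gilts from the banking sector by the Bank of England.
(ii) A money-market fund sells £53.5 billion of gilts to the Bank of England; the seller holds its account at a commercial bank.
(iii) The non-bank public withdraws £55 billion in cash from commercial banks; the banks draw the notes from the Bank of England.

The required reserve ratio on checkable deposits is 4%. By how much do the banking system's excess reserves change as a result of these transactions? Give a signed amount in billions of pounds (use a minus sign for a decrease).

+£4.56 billion

OMO purchase (from banks) £6 billion: reserves +£6B, deposits 0.
Asset purchase (from non-banks) £53.5 billion: reserves +£53.5B, deposits +£53.5B.
Currency withdrawal £55 billion: reserves −£55B, deposits −£55B.
Totals: Δreserves = +£4.5B, Δdeposits = −£1.5B.
Δrequired reserves = 4% × −£1.5B = −£0.06B.
Δexcess reserves = Δreserves − Δrequired = +£4.5B − (−£0.06B) = +£4.56 billion.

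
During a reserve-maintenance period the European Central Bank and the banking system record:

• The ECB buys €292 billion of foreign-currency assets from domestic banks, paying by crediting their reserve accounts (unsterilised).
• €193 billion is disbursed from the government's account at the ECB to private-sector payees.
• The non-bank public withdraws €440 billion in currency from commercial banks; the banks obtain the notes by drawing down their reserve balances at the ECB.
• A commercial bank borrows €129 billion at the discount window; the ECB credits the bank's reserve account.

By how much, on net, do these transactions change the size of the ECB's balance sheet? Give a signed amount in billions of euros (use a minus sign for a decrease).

FX purchase €292 billion: an ECB asset is acquired → +€292B.
Government spending €193 billion: only the composition of liabilities changes → 0.
Currency withdrawal €440 billion: only the composition of liabilities changes → 0.
Discount-window loan €129 billion: an ECB asset is acquired → +€129B.
Net: 292 + 0 + 0 + 129 = +€421 billion.

+€421 billion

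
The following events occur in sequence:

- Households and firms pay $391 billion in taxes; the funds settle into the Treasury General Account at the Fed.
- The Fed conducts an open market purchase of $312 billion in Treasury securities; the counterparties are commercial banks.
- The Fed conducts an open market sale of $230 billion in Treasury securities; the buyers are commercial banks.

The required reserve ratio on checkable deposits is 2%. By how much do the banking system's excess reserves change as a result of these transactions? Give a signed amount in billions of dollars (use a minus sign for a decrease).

-$301.18 billion

Government account inflow $391 billion: reserves −$391B, deposits −$391B.
OMO purchase (from banks) $312 billion: reserves +$312B, deposits 0.
OMO sale (to banks) $230 billion: reserves −$230B, deposits 0.
Totals: Δreserves = −$309B, Δdeposits = −$391B.
Δrequired reserves = 2% × −$391B = −$7.82B.
Δexcess reserves = Δreserves − Δrequired = −$309B − (−$7.82B) = -$301.18 billion.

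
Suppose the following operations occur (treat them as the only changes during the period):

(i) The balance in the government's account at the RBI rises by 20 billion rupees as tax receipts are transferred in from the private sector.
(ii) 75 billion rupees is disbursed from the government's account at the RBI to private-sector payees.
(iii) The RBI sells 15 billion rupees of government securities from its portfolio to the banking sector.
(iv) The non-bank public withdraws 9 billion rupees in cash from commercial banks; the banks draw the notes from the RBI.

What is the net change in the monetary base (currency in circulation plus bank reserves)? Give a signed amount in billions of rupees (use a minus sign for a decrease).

Government account inflow 20 billion rupees: reserves shift to a non-base liability → −20B.
Government spending 75 billion rupees: a non-base liability converts back to reserves → +75B.
OMO sale (to banks) 15 billion rupees: RBI balance sheet contracts → −15B.
Currency withdrawal 9 billion rupees: just a shift between currency and reserves — both are base money → 0.
Net: −20 + 75 − 15 + 0 = +40 billion.

+40 billion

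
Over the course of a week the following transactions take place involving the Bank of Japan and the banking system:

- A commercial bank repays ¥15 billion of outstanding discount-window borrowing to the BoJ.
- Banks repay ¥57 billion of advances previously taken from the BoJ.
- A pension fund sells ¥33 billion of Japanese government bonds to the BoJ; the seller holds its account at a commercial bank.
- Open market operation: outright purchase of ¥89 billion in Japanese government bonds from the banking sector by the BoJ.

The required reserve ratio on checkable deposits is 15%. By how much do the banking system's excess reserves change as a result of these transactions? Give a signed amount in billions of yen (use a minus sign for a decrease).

Discount-window repayment ¥15 billion: reserves −¥15B, deposits 0.
Discount-window repayment ¥57 billion: reserves −¥57B, deposits 0.
Asset purchase (from non-banks) ¥33 billion: reserves +¥33B, deposits +¥33B.
OMO purchase (from banks) ¥89 billion: reserves +¥89B, deposits 0.
Totals: Δreserves = +¥50B, Δdeposits = +¥33B.
Δrequired reserves = 15% × +¥33B = +¥4.95B.
Δexcess reserves = Δreserves − Δrequired = +¥50B − (+¥4.95B) = +¥45.05 billion.

+¥45.05 billion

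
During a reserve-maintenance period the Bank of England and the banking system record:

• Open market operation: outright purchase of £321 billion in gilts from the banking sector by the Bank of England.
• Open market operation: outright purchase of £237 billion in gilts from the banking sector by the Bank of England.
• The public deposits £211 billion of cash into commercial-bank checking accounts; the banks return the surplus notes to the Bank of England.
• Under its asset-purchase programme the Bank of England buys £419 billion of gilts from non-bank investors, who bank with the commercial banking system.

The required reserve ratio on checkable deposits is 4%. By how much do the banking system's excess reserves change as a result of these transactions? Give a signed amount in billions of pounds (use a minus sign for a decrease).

OMO purchase (from banks) £321 billion: reserves +£321B, deposits 0.
OMO purchase (from banks) £237 billion: reserves +£237B, deposits 0.
Currency deposit £211 billion: reserves +£211B, deposits +£211B.
Asset purchase (from non-banks) £419 billion: reserves +£419B, deposits +£419B.
Totals: Δreserves = +£1188B, Δdeposits = +£630B.
Δrequired reserves = 4% × +£630B = +£25.2B.
Δexcess reserves = Δreserves − Δrequired = +£1188B − (+£25.2B) = +£1162.8 billion.

+£1162.8 billion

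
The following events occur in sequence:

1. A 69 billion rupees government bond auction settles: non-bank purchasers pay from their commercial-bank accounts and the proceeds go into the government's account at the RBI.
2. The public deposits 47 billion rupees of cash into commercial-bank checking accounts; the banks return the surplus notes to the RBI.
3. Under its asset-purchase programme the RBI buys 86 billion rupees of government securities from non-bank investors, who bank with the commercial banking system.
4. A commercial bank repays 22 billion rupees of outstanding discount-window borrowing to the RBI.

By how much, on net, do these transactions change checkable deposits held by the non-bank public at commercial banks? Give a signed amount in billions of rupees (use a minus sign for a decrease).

RBI balance sheet:
  Assets:      Securities +86B, Loans to banks −22B
  Liabilities: Bank reserves +42B, Currency in circulation −47B, Government deposits +69B
Commercial banking system:
  Assets:      Reserves at CB +42B
  Liabilities: Checkable deposits +64B, Borrowings from CB −22B
So the change in checkable deposits held by the non-bank public at commercial banks is +64 billion.

+64 billion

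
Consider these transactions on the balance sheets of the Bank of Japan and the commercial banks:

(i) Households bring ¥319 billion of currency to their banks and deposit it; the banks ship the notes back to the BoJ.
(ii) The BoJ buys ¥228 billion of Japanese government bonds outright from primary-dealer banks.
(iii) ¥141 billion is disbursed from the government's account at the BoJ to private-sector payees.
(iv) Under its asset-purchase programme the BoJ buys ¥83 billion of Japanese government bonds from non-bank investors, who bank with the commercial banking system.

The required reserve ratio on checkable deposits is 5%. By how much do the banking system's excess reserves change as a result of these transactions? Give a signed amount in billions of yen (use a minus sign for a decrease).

+¥743.85 billion

Currency deposit ¥319 billion: reserves +¥319B, deposits +¥319B.
OMO purchase (from banks) ¥228 billion: reserves +¥228B, deposits 0.
Government spending ¥141 billion: reserves +¥141B, deposits +¥141B.
Asset purchase (from non-banks) ¥83 billion: reserves +¥83B, deposits +¥83B.
Totals: Δreserves = +¥771B, Δdeposits = +¥543B.
Δrequired reserves = 5% × +¥543B = +¥27.15B.
Δexcess reserves = Δreserves − Δrequired = +¥771B − (+¥27.15B) = +¥743.85 billion.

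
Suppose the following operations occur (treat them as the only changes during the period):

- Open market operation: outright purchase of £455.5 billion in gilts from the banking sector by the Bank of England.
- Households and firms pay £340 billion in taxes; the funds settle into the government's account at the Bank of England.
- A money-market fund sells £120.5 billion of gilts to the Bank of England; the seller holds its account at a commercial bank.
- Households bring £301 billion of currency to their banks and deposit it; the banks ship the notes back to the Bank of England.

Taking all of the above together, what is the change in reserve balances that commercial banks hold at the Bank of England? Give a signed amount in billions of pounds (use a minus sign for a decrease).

+£537 billion

OMO purchase (from banks) £455.5 billion: the Bank of England pays by crediting reserve accounts → +£455.5B.
Government account inflow £340 billion: funds move from bank reserves into the government account → −£340B.
Asset purchase (from non-banks) £120.5 billion: the Bank of England pays by crediting reserve accounts → +£120.5B.
Currency deposit £301 billion: returned notes are swapped for reserve credit → +£301B.
Net: 455.5 − 340 + 120.5 + 301 = +£537 billion.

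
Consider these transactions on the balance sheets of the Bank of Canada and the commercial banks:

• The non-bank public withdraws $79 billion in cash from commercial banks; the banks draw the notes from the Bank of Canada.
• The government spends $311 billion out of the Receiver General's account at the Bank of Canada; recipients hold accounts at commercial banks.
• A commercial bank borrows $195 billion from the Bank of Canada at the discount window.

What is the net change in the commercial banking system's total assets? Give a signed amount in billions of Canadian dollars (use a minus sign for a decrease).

Bank of Canada balance sheet:
  Assets:      Loans to banks +$195B
  Liabilities: Bank reserves +$427B, Currency in circulation +$79B, Government deposits −$311B
Commercial banking system:
  Assets:      Reserves at CB +$427B
  Liabilities: Checkable deposits +$232B, Borrowings from CB +$195B
Change in total bank assets = +$427 billion.

+$427 billion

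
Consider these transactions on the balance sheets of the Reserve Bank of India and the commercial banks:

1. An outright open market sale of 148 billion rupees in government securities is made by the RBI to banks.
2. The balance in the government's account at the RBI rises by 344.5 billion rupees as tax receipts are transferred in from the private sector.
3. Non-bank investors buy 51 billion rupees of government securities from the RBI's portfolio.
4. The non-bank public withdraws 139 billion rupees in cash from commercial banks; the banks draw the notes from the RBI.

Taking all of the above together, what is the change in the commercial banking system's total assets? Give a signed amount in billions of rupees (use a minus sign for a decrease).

-534.5 billion

RBI balance sheet:
  Assets:      Securities −199B
  Liabilities: Bank reserves −682.5B, Currency in circulation +139B, Government deposits +344.5B
Commercial banking system:
  Assets:      Reserves at CB −682.5B, Securities +148B
  Liabilities: Checkable deposits −534.5B
Change in total bank assets = -534.5 billion.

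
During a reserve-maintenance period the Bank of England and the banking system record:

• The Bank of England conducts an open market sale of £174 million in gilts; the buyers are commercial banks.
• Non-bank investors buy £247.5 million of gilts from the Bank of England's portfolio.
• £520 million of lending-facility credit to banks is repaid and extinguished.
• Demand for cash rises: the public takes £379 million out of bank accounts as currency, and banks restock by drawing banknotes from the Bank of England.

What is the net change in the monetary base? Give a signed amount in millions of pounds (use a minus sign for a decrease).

-£941.5 million

OMO sale (to banks) £174 million: Bank of England balance sheet contracts → −£174M.
Asset sale (to non-banks) £247.5 million: Bank of England balance sheet contracts → −£247.5M.
Discount-window repayment £520 million: Bank of England balance sheet contracts → −£520M.
Currency withdrawal £379 million: just a shift between currency and reserves — both are base money → 0.
Net: −174 − 247.5 − 520 + 0 = -£941.5 million.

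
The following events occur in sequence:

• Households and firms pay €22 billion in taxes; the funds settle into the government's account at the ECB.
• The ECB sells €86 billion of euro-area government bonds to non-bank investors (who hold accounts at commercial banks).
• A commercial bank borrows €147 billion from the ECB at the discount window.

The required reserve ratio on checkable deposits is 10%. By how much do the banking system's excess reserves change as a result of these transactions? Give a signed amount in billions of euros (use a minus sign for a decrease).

+€49.8 billion

Government account inflow €22 billion: reserves −€22B, deposits −€22B.
Asset sale (to non-banks) €86 billion: reserves −€86B, deposits −€86B.
Discount-window loan €147 billion: reserves +€147B, deposits 0.
Totals: Δreserves = +€39B, Δdeposits = −€108B.
Δrequired reserves = 10% × −€108B = −€10.8B.
Δexcess reserves = Δreserves − Δrequired = +€39B − (−€10.8B) = +€49.8 billion.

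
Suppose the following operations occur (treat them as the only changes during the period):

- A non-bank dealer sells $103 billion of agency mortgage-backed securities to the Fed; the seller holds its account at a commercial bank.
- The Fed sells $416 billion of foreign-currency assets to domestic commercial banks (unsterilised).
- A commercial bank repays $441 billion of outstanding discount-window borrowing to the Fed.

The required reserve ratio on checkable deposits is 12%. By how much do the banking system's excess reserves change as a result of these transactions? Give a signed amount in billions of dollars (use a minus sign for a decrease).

-$766.36 billion

Asset purchase (from non-banks) $103 billion: reserves +$103B, deposits +$103B.
FX sale $416 billion: reserves −$416B, deposits 0.
Discount-window repayment $441 billion: reserves −$441B, deposits 0.
Totals: Δreserves = −$754B, Δdeposits = +$103B.
Δrequired reserves = 12% × +$103B = +$12.36B.
Δexcess reserves = Δreserves − Δrequired = −$754B − (+$12.36B) = -$766.36 billion.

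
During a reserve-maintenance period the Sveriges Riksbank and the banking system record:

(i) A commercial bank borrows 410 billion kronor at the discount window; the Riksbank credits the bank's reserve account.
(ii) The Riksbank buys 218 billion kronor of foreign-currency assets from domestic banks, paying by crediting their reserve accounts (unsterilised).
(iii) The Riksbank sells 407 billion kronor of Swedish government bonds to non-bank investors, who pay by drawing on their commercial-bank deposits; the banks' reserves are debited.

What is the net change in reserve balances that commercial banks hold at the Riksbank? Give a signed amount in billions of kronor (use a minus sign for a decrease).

+221 billion

Riksbank balance sheet:
  Assets:      Securities −407B, Loans to banks +410B, Foreign assets +218B
  Liabilities: Bank reserves +221B
Commercial banking system:
  Assets:      Reserves at CB +221B, Foreign assets −218B
  Liabilities: Checkable deposits −407B, Borrowings from CB +410B
So the change in reserve balances that commercial banks hold at the Riksbank is +221 billion.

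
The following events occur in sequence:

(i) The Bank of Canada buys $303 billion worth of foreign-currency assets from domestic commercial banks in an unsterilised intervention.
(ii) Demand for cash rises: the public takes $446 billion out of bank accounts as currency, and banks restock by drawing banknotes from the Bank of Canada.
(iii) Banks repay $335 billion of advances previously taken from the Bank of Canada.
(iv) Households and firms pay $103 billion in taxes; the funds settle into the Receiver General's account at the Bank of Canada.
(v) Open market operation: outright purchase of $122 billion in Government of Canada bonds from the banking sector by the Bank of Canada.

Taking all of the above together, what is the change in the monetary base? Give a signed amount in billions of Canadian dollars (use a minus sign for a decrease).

-$13 billion

FX purchase $303 billion: Bank of Canada balance sheet expands → +$303B.
Currency withdrawal $446 billion: just a shift between currency and reserves — both are base money → 0.
Discount-window repayment $335 billion: Bank of Canada balance sheet contracts → −$335B.
Government account inflow $103 billion: reserves shift to a non-base liability → −$103B.
OMO purchase (from banks) $122 billion: Bank of Canada balance sheet expands → +$122B.
Net: 303 + 0 − 335 − 103 + 122 = -$13 billion.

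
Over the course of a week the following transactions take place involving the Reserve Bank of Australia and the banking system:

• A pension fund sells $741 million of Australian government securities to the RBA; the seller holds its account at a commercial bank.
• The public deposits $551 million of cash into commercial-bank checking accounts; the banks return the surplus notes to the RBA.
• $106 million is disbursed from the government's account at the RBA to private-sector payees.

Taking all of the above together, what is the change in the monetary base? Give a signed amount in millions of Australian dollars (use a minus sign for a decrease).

Asset purchase (from non-banks) $741 million: RBA balance sheet expands → +$741M.
Currency deposit $551 million: just a shift between currency and reserves — both are base money → 0.
Government spending $106 million: a non-base liability converts back to reserves → +$106M.
Net: 741 + 0 + 106 = +$847 million.

+$847 million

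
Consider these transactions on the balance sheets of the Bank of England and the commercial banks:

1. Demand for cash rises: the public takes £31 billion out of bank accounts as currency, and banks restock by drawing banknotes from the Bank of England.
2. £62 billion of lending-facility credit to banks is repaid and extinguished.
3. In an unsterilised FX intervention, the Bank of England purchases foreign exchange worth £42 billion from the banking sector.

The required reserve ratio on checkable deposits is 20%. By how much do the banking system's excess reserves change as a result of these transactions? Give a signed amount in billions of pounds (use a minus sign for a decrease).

-£44.8 billion

Currency withdrawal £31 billion: reserves −£31B, deposits −£31B.
Discount-window repayment £62 billion: reserves −£62B, deposits 0.
FX purchase £42 billion: reserves +£42B, deposits 0.
Totals: Δreserves = −£51B, Δdeposits = −£31B.
Δrequired reserves = 20% × −£31B = −£6.2B.
Δexcess reserves = Δreserves − Δrequired = −£51B − (−£6.2B) = -£44.8 billion.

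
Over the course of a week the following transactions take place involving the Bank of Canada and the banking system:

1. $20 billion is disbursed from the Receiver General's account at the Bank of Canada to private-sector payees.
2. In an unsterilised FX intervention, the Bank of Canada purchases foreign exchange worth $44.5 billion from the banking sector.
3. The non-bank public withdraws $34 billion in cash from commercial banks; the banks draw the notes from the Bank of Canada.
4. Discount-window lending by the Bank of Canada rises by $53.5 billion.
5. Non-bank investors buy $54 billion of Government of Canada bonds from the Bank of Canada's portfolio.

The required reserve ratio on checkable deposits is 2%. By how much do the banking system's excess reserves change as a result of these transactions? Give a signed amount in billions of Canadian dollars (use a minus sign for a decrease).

Government spending $20 billion: reserves +$20B, deposits +$20B.
FX purchase $44.5 billion: reserves +$44.5B, deposits 0.
Currency withdrawal $34 billion: reserves −$34B, deposits −$34B.
Discount-window loan $53.5 billion: reserves +$53.5B, deposits 0.
Asset sale (to non-banks) $54 billion: reserves −$54B, deposits −$54B.
Totals: Δreserves = +$30B, Δdeposits = −$68B.
Δrequired reserves = 2% × −$68B = −$1.36B.
Δexcess reserves = Δreserves − Δrequired = +$30B − (−$1.36B) = +$31.36 billion.

+$31.36 billion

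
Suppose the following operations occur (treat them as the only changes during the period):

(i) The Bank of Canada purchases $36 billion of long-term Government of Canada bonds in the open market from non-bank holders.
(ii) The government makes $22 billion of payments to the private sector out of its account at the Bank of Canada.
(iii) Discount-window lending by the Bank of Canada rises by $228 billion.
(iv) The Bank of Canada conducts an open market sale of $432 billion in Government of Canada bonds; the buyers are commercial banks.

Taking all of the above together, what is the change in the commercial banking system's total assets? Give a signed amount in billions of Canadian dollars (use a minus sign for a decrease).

Bank of Canada balance sheet:
  Assets:      Securities −$396B, Loans to banks +$228B
  Liabilities: Bank reserves −$146B, Government deposits −$22B
Commercial banking system:
  Assets:      Reserves at CB −$146B, Securities +$432B
  Liabilities: Checkable deposits +$58B, Borrowings from CB +$228B
Change in total bank assets = +$286 billion.

+$286 billion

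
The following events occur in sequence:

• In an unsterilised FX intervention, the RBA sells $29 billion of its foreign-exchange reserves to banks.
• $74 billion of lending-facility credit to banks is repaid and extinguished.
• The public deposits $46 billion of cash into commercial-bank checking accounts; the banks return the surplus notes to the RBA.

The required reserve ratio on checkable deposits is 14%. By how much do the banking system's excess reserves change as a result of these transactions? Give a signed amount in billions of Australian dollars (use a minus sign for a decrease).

-$63.44 billion

FX sale $29 billion: reserves −$29B, deposits 0.
Discount-window repayment $74 billion: reserves −$74B, deposits 0.
Currency deposit $46 billion: reserves +$46B, deposits +$46B.
Totals: Δreserves = −$57B, Δdeposits = +$46B.
Δrequired reserves = 14% × +$46B = +$6.44B.
Δexcess reserves = Δreserves − Δrequired = −$57B − (+$6.44B) = -$63.44 billion.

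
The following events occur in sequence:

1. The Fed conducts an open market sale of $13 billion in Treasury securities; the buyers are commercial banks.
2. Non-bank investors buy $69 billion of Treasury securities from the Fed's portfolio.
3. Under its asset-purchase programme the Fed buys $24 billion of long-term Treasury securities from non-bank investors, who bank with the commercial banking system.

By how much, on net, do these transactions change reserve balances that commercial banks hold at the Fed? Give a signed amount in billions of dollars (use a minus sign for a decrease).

Fed balance sheet:
  Assets:      Securities −$58B
  Liabilities: Bank reserves −$58B
Commercial banking system:
  Assets:      Reserves at CB −$58B, Securities +$13B
  Liabilities: Checkable deposits −$45B
So the change in reserve balances that commercial banks hold at the Fed is -$58 billion.

-$58 billion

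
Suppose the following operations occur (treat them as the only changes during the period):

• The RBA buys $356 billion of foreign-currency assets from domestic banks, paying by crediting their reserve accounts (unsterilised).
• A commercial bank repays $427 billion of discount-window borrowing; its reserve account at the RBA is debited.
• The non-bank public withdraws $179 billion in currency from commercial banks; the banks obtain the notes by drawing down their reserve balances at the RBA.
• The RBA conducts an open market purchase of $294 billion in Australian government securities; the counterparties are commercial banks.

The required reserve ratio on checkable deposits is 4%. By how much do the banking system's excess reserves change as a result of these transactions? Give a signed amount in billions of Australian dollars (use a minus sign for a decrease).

+$51.16 billion

FX purchase $356 billion: reserves +$356B, deposits 0.
Discount-window repayment $427 billion: reserves −$427B, deposits 0.
Currency withdrawal $179 billion: reserves −$179B, deposits −$179B.
OMO purchase (from banks) $294 billion: reserves +$294B, deposits 0.
Totals: Δreserves = +$44B, Δdeposits = −$179B.
Δrequired reserves = 4% × −$179B = −$7.16B.
Δexcess reserves = Δreserves − Δrequired = +$44B − (−$7.16B) = +$51.16 billion.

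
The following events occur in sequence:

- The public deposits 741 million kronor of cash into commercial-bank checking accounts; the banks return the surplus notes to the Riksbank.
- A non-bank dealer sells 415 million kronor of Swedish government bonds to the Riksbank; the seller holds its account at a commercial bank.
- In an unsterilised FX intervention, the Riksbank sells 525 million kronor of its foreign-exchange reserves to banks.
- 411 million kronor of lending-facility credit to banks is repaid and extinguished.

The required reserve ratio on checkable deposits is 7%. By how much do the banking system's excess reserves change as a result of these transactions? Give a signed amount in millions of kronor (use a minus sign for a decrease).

Currency deposit 741 million kronor: reserves +741M, deposits +741M.
Asset purchase (from non-banks) 415 million kronor: reserves +415M, deposits +415M.
FX sale 525 million kronor: reserves −525M, deposits 0.
Discount-window repayment 411 million kronor: reserves −411M, deposits 0.
Totals: Δreserves = +220M, Δdeposits = +1156M.
Δrequired reserves = 7% × +1156M = +80.92M.
Δexcess reserves = Δreserves − Δrequired = +220M − (+80.92M) = +139.08 million.

+139.08 million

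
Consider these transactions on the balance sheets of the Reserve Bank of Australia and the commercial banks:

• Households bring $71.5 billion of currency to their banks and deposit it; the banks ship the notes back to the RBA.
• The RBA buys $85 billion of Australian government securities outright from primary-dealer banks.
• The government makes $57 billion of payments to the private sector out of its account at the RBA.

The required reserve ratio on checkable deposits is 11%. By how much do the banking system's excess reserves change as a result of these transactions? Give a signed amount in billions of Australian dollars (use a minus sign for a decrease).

+$199.365 billion

Currency deposit $71.5 billion: reserves +$71.5B, deposits +$71.5B.
OMO purchase (from banks) $85 billion: reserves +$85B, deposits 0.
Government spending $57 billion: reserves +$57B, deposits +$57B.
Totals: Δreserves = +$213.5B, Δdeposits = +$128.5B.
Δrequired reserves = 11% × +$128.5B = +$14.135B.
Δexcess reserves = Δreserves − Δrequired = +$213.5B − (+$14.135B) = +$199.365 billion.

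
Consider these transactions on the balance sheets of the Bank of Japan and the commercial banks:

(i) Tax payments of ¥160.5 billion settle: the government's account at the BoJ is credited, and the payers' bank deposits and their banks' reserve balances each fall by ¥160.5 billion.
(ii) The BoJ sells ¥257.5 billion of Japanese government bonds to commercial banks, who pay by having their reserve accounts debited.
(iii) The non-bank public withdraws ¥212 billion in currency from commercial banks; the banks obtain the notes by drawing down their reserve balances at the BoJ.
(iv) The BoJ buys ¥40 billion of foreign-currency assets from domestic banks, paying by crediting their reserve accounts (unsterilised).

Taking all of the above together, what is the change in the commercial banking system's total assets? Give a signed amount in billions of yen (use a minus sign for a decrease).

-¥372.5 billion

BoJ balance sheet:
  Assets:      Securities −¥257.5B, Foreign assets +¥40B
  Liabilities: Bank reserves −¥590B, Currency in circulation +¥212B, Government deposits +¥160.5B
Commercial banking system:
  Assets:      Reserves at CB −¥590B, Securities +¥257.5B, Foreign assets −¥40B
  Liabilities: Checkable deposits −¥372.5B
Change in total bank assets = -¥372.5 billion.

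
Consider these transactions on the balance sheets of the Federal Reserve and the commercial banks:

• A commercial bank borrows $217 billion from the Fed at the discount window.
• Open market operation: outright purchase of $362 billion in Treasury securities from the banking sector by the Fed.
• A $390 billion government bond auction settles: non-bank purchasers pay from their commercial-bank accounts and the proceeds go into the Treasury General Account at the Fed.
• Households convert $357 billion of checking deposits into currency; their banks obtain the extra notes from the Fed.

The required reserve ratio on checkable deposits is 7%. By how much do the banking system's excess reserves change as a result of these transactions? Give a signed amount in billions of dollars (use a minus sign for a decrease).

Discount-window loan $217 billion: reserves +$217B, deposits 0.
OMO purchase (from banks) $362 billion: reserves +$362B, deposits 0.
Government account inflow $390 billion: reserves −$390B, deposits −$390B.
Currency withdrawal $357 billion: reserves −$357B, deposits −$357B.
Totals: Δreserves = −$168B, Δdeposits = −$747B.
Δrequired reserves = 7% × −$747B = −$52.29B.
Δexcess reserves = Δreserves − Δrequired = −$168B − (−$52.29B) = -$115.71 billion.

-$115.71 billion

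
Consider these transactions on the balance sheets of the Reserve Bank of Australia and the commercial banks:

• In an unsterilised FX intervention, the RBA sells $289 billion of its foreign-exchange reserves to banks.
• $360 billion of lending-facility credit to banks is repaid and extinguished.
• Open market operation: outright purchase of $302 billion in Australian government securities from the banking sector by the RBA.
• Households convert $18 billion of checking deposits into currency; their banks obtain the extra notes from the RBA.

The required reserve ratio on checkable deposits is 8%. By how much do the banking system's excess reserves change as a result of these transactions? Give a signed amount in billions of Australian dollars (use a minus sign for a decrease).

-$363.56 billion

FX sale $289 billion: reserves −$289B, deposits 0.
Discount-window repayment $360 billion: reserves −$360B, deposits 0.
OMO purchase (from banks) $302 billion: reserves +$302B, deposits 0.
Currency withdrawal $18 billion: reserves −$18B, deposits −$18B.
Totals: Δreserves = −$365B, Δdeposits = −$18B.
Δrequired reserves = 8% × −$18B = −$1.44B.
Δexcess reserves = Δreserves − Δrequired = −$365B − (−$1.44B) = -$363.56 billion.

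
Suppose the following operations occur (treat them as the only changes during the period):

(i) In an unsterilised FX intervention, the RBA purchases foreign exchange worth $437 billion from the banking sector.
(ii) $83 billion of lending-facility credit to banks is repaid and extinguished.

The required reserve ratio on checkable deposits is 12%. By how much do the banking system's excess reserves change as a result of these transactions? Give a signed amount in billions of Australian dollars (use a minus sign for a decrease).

+$354 billion

FX purchase $437 billion: reserves +$437B, deposits 0.
Discount-window repayment $83 billion: reserves −$83B, deposits 0.
Totals: Δreserves = +$354B, Δdeposits = 0.
Δrequired reserves = 12% × 0 = 0.
Δexcess reserves = Δreserves − Δrequired = +$354B − (0) = +$354 billion.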